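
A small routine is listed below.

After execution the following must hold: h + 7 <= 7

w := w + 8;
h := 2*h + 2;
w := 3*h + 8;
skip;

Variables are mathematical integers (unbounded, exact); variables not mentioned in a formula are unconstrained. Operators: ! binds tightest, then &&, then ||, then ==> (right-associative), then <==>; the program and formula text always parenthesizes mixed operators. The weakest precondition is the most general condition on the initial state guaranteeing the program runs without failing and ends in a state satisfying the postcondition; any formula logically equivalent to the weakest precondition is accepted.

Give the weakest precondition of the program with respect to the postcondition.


Working backward. After the program, the postcondition h + 7 <= 7 must hold; in canonical form it is h <= 0.
Before skip: h <= 0
Before w := 3*h + 8: h <= 0
Before h := 2*h + 2: 2*h <= -2
Before w := w + 8: 2*h <= -2
Answer: WP = 2*h <= -2


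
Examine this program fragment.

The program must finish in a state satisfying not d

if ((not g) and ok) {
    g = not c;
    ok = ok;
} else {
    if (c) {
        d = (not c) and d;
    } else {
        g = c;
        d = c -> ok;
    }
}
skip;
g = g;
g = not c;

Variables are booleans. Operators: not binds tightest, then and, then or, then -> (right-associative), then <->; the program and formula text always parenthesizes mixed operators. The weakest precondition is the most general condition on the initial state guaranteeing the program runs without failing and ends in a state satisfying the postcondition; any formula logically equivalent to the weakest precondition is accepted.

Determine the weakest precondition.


Working backward. After the program, not d must hold.
Before g := not c: not d
Before g := g: not d
Before skip: not d
Then branch requires not d; else branch requires (c -> (not ((not c) and d))) and ((not c) -> (not (c -> ok))).
Before the if: (((not g) and ok) -> (not d)) and ((not ((not g) and ok)) -> ((c -> (not ((not c) and d))) and ((not c) -> (not (c -> ok)))))
Answer: WP = (((not g) and ok) -> (not d)) and ((not ((not g) and ok)) -> ((c -> (not ((not c) and d))) and ((not c) -> (not (c -> ok)))))


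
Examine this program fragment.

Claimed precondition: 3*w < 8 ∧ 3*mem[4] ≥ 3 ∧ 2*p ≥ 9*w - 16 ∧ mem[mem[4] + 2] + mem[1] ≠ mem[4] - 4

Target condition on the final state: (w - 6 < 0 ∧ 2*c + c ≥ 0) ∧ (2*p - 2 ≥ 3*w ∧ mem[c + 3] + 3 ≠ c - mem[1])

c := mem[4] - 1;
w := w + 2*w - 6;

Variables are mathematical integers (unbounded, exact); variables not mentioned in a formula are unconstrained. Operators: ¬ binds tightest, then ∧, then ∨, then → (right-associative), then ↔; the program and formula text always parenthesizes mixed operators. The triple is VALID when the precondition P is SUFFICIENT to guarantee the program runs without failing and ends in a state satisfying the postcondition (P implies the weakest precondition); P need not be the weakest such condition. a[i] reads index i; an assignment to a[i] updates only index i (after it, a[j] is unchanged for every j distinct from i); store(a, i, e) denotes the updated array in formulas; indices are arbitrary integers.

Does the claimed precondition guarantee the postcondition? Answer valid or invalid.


Working backward. After the program, the postcondition (w - 6 < 0 ∧ 2*c + c ≥ 0) ∧ (2*p - 2 ≥ 3*w ∧ mem[c + 3] + 3 ≠ c - mem[1]) must hold; in canonical form it is w < 6 ∧ 3*c ≥ 0 ∧ 2*p ≥ 3*w + 2 ∧ mem[c + 3] + mem[1] ≠ c - 3.
Before w := w + 2*w - 6: 3*w < 12 ∧ 3*c ≥ 0 ∧ 2*p ≥ 9*w - 16 ∧ mem[c + 3] + mem[1] ≠ c - 3
Before c := mem[4] - 1: 3*w < 12 ∧ 3*mem[4] ≥ 3 ∧ 2*p ≥ 9*w - 16 ∧ mem[mem[4] + 2] + mem[1] ≠ mem[4] - 4
The weakest precondition is 3*w < 12 ∧ 3*mem[4] ≥ 3 ∧ 2*p ≥ 9*w - 16 ∧ mem[mem[4] + 2] + mem[1] ≠ mem[4] - 4.
Check whether 3*w < 8 ∧ 3*mem[4] ≥ 3 ∧ 2*p ≥ 9*w - 16 ∧ mem[mem[4] + 2] + mem[1] ≠ mem[4] - 4 implies it.
Every state satisfying the precondition satisfies the weakest precondition: the implication holds.
Answer: valid


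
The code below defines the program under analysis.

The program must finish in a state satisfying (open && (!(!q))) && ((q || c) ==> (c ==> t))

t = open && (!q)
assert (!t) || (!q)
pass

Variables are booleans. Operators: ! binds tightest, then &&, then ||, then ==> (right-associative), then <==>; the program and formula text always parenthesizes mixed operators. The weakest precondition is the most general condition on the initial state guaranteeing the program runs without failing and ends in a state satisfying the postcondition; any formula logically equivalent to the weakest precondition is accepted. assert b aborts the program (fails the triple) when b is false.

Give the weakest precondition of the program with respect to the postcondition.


Working backward. After the program, the postcondition (open && (!(!q))) && ((q || c) ==> (c ==> t)) must hold; in canonical form it is open && q && ((q || c) ==> (c ==> t)).
Before skip: open && q && ((q || c) ==> (c ==> t))
Before assert (!t) || (!q): ((!t) || (!q)) && open && q && ((q || c) ==> (c ==> t))
Before t := open && (!q): ((!(open && (!q))) || (!q)) && open && q && ((q || c) ==> (c ==> (open && (!q))))
Answer: WP = ((!(open && (!q))) || (!q)) && open && q && ((q || c) ==> (c ==> (open && (!q))))


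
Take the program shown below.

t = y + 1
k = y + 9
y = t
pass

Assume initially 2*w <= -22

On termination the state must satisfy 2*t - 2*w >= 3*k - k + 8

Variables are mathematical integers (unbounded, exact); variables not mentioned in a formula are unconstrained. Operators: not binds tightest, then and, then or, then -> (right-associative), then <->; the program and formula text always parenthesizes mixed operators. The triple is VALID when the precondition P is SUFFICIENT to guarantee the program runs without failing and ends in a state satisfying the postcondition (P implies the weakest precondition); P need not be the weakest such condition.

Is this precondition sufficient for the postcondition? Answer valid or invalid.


Working backward. After the program, the postcondition 2*t - 2*w >= 3*k - k + 8 must hold; in canonical form it is 2*t >= 2*k + 2*w + 8.
Before skip: 2*t >= 2*k + 2*w + 8
Before y := t: 2*t >= 2*k + 2*w + 8
Before k := y + 9: 2*t >= 2*w + 2*y + 26
Before t := y + 1: 2*w <= -24
The weakest precondition is 2*w <= -24.
Check whether 2*w <= -22 implies it.
Countermodel: at the initial state w = -11, the precondition holds but the weakest precondition fails.
Answer: invalid


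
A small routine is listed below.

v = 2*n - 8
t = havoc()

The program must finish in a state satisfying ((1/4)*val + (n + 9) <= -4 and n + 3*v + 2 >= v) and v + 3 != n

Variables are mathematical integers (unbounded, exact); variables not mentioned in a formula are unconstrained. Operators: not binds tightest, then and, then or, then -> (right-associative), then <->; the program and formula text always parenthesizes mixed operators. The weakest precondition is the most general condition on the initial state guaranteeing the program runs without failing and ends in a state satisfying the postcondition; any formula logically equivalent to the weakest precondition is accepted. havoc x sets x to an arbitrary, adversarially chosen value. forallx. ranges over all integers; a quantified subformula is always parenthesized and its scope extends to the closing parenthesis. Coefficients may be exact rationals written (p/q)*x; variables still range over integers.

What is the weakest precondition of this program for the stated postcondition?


Working backward. After the program, the postcondition ((1/4)*val + (n + 9) <= -4 and n + 3*v + 2 >= v) and v + 3 != n must hold; in canonical form it is n + (1/4)*val <= -13 and n + 2*v >= -2 and v != n - 3.
Before havoc t: n + (1/4)*val <= -13 and n + 2*v >= -2 and v != n - 3
Before v := 2*n - 8: n + (1/4)*val <= -13 and 5*n >= 14 and n != 5
Answer: WP = n + (1/4)*val <= -13 and 5*n >= 14 and n != 5


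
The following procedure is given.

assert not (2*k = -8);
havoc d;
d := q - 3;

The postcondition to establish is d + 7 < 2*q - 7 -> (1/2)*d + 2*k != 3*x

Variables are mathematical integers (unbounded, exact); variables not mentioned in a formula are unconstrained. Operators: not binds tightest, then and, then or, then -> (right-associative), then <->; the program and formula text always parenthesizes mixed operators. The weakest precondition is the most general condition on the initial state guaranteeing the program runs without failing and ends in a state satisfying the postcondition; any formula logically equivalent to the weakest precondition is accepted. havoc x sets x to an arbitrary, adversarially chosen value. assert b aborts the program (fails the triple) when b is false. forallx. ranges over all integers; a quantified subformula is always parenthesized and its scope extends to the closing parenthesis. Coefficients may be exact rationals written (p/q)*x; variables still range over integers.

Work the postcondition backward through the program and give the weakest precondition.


Working backward. After the program, the postcondition d + 7 < 2*q - 7 -> (1/2)*d + 2*k != 3*x must hold; in canonical form it is d < 2*q - 14 -> (1/2)*d + 2*k != 3*x.
Before d := q - 3: q > 11 -> 2*k + (1/2)*q != 3*x + 3/2
Before havoc d: q > 11 -> 2*k + (1/2)*q != 3*x + 3/2
Before assert not (2*k = -8): (not (2*k = -8)) and (q > 11 -> 2*k + (1/2)*q != 3*x + 3/2)
Answer: WP = (not (2*k = -8)) and (q > 11 -> 2*k + (1/2)*q != 3*x + 3/2)


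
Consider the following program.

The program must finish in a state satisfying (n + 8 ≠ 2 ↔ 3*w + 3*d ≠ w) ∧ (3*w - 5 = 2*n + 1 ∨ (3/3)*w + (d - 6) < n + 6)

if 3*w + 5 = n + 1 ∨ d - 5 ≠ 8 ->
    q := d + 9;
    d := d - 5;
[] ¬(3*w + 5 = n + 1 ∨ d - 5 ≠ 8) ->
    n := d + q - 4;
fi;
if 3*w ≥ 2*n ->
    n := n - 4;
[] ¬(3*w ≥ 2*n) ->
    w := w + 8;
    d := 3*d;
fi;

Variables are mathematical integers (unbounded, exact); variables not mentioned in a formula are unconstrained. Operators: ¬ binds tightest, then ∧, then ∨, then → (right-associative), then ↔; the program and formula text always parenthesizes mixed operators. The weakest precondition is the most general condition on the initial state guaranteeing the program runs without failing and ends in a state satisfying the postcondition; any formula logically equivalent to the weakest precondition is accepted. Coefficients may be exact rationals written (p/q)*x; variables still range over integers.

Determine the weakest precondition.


Working backward. After the program, the postcondition (n + 8 ≠ 2 ↔ 3*w + 3*d ≠ w) ∧ (3*w - 5 = 2*n + 1 ∨ (3/3)*w + (d - 6) < n + 6) must hold; in canonical form it is (n ≠ -6 ↔ 3*d + 2*w ≠ 0) ∧ (3*w = 2*n + 6 ∨ d + w < n + 12).
Then branch requires (n ≠ -2 ↔ 3*d + 2*w ≠ 0) ∧ (3*w = 2*n - 2 ∨ d + w < n + 8); else branch requires (n ≠ -6 ↔ 9*d + 2*w ≠ -16) ∧ (3*w = 2*n - 18 ∨ 3*d + w < n + 4).
Before the if: (3*w ≥ 2*n → ((n ≠ -2 ↔ 3*d + 2*w ≠ 0) ∧ (3*w = 2*n - 2 ∨ d + w < n + 8))) ∧ ((¬(3*w ≥ 2*n)) → ((n ≠ -6 ↔ 9*d + 2*w ≠ -16) ∧ (3*w = 2*n - 18 ∨ 3*d + w < n + 4)))
Then branch requires (3*w ≥ 2*n → ((n ≠ -2 ↔ 3*d + 2*w ≠ 15) ∧ (3*w = 2*n - 2 ∨ d + w < n + 13))) ∧ ((¬(3*w ≥ 2*n)) → ((n ≠ -6 ↔ 9*d + 2*w ≠ 29) ∧ (3*w = 2*n - 18 ∨ 3*d + w < n + 19))); else branch requires (3*w ≥ 2*d + 2*q - 8 → ((d + q ≠ 2 ↔ 3*d + 2*w ≠ 0) ∧ (3*w = 2*d + 2*q - 10 ∨ w < q + 4))) ∧ ((¬(3*w ≥ 2*d + 2*q - 8)) → ((d + q ≠ -2 ↔ 9*d + 2*w ≠ -16) ∧ (3*w = 2*d + 2*q - 26 ∨ 2*d + w < q))).
Before the if: ((3*w = n - 4 ∨ d ≠ 13) → ((3*w ≥ 2*n → ((n ≠ -2 ↔ 3*d + 2*w ≠ 15) ∧ (3*w = 2*n - 2 ∨ d + w < n + 13))) ∧ ((¬(3*w ≥ 2*n)) → ((n ≠ -6 ↔ 9*d + 2*w ≠ 29) ∧ (3*w = 2*n - 18 ∨ 3*d + w < n + 19))))) ∧ ((¬(3*w = n - 4 ∨ d ≠ 13)) → ((3*w ≥ 2*d + 2*q - 8 → ((d + q ≠ 2 ↔ 3*d + 2*w ≠ 0) ∧ (3*w = 2*d + 2*q - 10 ∨ w < q + 4))) ∧ ((¬(3*w ≥ 2*d + 2*q - 8)) → ((d + q ≠ -2 ↔ 9*d + 2*w ≠ -16) ∧ (3*w = 2*d + 2*q - 26 ∨ 2*d + w < q)))))
Answer: WP = ((3*w = n - 4 ∨ d ≠ 13) → ((3*w ≥ 2*n → ((n ≠ -2 ↔ 3*d + 2*w ≠ 15) ∧ (3*w = 2*n - 2 ∨ d + w < n + 13))) ∧ ((¬(3*w ≥ 2*n)) → ((n ≠ -6 ↔ 9*d + 2*w ≠ 29) ∧ (3*w = 2*n - 18 ∨ 3*d + w < n + 19))))) ∧ ((¬(3*w = n - 4 ∨ d ≠ 13)) → ((3*w ≥ 2*d + 2*q - 8 → ((d + q ≠ 2 ↔ 3*d + 2*w ≠ 0) ∧ (3*w = 2*d + 2*q - 10 ∨ w < q + 4))) ∧ ((¬(3*w ≥ 2*d + 2*q - 8)) → ((d + q ≠ -2 ↔ 9*d + 2*w ≠ -16) ∧ (3*w = 2*d + 2*q - 26 ∨ 2*d + w < q)))))


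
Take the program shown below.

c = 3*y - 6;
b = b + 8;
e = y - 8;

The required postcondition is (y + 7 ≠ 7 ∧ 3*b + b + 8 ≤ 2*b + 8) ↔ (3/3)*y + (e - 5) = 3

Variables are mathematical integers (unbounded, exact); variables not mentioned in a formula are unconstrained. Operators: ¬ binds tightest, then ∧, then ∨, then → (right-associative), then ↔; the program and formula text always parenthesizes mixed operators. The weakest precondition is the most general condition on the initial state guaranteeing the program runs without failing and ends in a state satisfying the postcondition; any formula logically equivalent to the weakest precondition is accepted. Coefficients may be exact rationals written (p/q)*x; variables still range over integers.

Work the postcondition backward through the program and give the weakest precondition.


Working backward. After the program, the postcondition (y + 7 ≠ 7 ∧ 3*b + b + 8 ≤ 2*b + 8) ↔ (3/3)*y + (e - 5) = 3 must hold; in canonical form it is (y ≠ 0 ∧ 2*b ≤ 0) ↔ e + y = 8.
Before e := y - 8: (y ≠ 0 ∧ 2*b ≤ 0) ↔ 2*y = 16
Before b := b + 8: (y ≠ 0 ∧ 2*b ≤ -16) ↔ 2*y = 16
Before c := 3*y - 6: (y ≠ 0 ∧ 2*b ≤ -16) ↔ 2*y = 16
Answer: WP = (y ≠ 0 ∧ 2*b ≤ -16) ↔ 2*y = 16


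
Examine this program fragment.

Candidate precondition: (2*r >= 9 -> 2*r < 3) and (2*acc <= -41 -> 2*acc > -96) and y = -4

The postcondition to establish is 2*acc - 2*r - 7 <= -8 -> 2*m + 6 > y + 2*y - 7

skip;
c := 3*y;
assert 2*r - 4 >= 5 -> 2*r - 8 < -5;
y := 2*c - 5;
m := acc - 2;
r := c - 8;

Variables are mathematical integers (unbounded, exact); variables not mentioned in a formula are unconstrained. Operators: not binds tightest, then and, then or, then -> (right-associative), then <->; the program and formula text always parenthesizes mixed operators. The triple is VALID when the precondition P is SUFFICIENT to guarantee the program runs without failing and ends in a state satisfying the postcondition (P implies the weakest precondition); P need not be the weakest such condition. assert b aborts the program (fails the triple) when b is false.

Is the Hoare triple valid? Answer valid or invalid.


Working backward. After the program, the postcondition 2*acc - 2*r - 7 <= -8 -> 2*m + 6 > y + 2*y - 7 must hold; in canonical form it is 2*acc <= 2*r - 1 -> 2*m > 3*y - 13.
Before r := c - 8: 2*acc <= 2*c - 17 -> 2*m > 3*y - 13
Before m := acc - 2: 2*acc <= 2*c - 17 -> 2*acc > 3*y - 9
Before y := 2*c - 5: 2*acc <= 2*c - 17 -> 2*acc > 6*c - 24
Before assert 2*r - 4 >= 5 -> 2*r - 8 < -5: (2*r >= 9 -> 2*r < 3) and (2*acc <= 2*c - 17 -> 2*acc > 6*c - 24)
Before c := 3*y: (2*r >= 9 -> 2*r < 3) and (2*acc <= 6*y - 17 -> 2*acc > 18*y - 24)
Before skip: (2*r >= 9 -> 2*r < 3) and (2*acc <= 6*y - 17 -> 2*acc > 18*y - 24)
The weakest precondition is (2*r >= 9 -> 2*r < 3) and (2*acc <= 6*y - 17 -> 2*acc > 18*y - 24).
Check whether (2*r >= 9 -> 2*r < 3) and (2*acc <= -41 -> 2*acc > -96) and y = -4 implies it.
Every state satisfying the precondition satisfies the weakest precondition: the implication holds.
Answer: valid


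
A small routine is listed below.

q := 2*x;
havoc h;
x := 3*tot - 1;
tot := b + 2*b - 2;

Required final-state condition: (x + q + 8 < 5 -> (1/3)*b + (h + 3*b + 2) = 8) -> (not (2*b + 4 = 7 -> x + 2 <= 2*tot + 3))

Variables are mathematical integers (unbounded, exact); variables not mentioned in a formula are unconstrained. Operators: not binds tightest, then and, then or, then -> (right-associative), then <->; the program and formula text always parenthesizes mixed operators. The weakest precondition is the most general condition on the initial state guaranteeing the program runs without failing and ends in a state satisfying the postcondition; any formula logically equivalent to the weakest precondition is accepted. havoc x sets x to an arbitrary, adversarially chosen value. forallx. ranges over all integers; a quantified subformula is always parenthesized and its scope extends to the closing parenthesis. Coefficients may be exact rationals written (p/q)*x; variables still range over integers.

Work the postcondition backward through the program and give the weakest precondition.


Working backward. After the program, the postcondition (x + q + 8 < 5 -> (1/3)*b + (h + 3*b + 2) = 8) -> (not (2*b + 4 = 7 -> x + 2 <= 2*tot + 3)) must hold; in canonical form it is (q + x < -3 -> (10/3)*b + h = 6) -> (not (2*b = 3 -> x <= 2*tot + 1)).
Before tot := b + 2*b - 2: (q + x < -3 -> (10/3)*b + h = 6) -> (not (2*b = 3 -> x <= 6*b - 3))
Before x := 3*tot - 1: (q + 3*tot < -2 -> (10/3)*b + h = 6) -> (not (2*b = 3 -> 3*tot <= 6*b - 2))
Before havoc h: forall h_1. ((q + 3*tot < -2 -> (10/3)*b + h_1 = 6) -> (not (2*b = 3 -> 3*tot <= 6*b - 2)))
Before q := 2*x: forall h_1. ((3*tot + 2*x < -2 -> (10/3)*b + h_1 = 6) -> (not (2*b = 3 -> 3*tot <= 6*b - 2)))
Answer: WP = forall h_1. ((3*tot + 2*x < -2 -> (10/3)*b + h_1 = 6) -> (not (2*b = 3 -> 3*tot <= 6*b - 2)))


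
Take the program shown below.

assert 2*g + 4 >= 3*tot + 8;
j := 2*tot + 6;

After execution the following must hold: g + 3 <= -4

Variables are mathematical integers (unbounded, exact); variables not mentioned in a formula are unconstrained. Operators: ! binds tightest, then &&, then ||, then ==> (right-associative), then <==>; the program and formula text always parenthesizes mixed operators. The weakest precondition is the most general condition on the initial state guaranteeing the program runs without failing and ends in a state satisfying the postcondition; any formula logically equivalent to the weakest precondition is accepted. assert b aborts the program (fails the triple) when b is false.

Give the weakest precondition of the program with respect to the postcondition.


Working backward. After the program, the postcondition g + 3 <= -4 must hold; in canonical form it is g <= -7.
Before j := 2*tot + 6: g <= -7
Before assert 2*g + 4 >= 3*tot + 8: 2*g >= 3*tot + 4 && g <= -7
Answer: WP = 2*g >= 3*tot + 4 && g <= -7


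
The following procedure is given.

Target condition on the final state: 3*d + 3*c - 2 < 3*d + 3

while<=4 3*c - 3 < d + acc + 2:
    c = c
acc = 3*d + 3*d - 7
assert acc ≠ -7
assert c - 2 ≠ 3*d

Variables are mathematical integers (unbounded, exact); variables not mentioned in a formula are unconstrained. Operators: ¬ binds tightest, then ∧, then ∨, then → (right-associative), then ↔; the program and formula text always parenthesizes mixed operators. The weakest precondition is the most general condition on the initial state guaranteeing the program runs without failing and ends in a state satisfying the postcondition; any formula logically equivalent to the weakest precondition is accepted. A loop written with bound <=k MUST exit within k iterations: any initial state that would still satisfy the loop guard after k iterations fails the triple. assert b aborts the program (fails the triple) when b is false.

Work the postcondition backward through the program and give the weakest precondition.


Working backward. After the program, the postcondition 3*d + 3*c - 2 < 3*d + 3 must hold; in canonical form it is 3*c < 5.
Before assert c - 2 ≠ 3*d: c ≠ 3*d + 2 ∧ 3*c < 5
Before assert acc ≠ -7: acc ≠ -7 ∧ c ≠ 3*d + 2 ∧ 3*c < 5
Before acc := 3*d + 3*d - 7: 6*d ≠ 0 ∧ c ≠ 3*d + 2 ∧ 3*c < 5
Before the loop (bound <=4), unroll the exhaustion recursion (WP_0 = exit-now case; WP_j = one more guarded iteration, up to j = 4):
  WP_0: (¬(3*c < acc + d + 5)) ∧ 6*d ≠ 0 ∧ c ≠ 3*d + 2 ∧ 3*c < 5
  WP_1: (3*c < acc + d + 5 → ((¬(3*c < acc + d + 5)) ∧ 6*d ≠ 0 ∧ c ≠ 3*d + 2 ∧ 3*c < 5)) ∧ ((¬(3*c < acc + d + 5)) → (6*d ≠ 0 ∧ c ≠ 3*d + 2 ∧ 3*c < 5))
  WP_2: (3*c < acc + d + 5 → ((3*c < acc + d + 5 → ((¬(3*c < acc + d + 5)) ∧ 6*d ≠ 0 ∧ c ≠ 3*d + 2 ∧ 3*c < 5)) ∧ ((¬(3*c < acc + d + 5)) → (6*d ≠ 0 ∧ c ≠ 3*d + 2 ∧ 3*c < 5)))) ∧ ((¬(3*c < acc + d + 5)) → (6*d ≠ 0 ∧ c ≠ 3*d + 2 ∧ 3*c < 5))
  WP_3: (3*c < acc + d + 5 → ((3*c < acc + d + 5 → ((3*c < acc + d + 5 → ((¬(3*c < acc + d + 5)) ∧ 6*d ≠ 0 ∧ c ≠ 3*d + 2 ∧ 3*c < 5)) ∧ ((¬(3*c < acc + d + 5)) → (6*d ≠ 0 ∧ c ≠ 3*d + 2 ∧ 3*c < 5)))) ∧ ((¬(3*c < acc + d + 5)) → (6*d ≠ 0 ∧ c ≠ 3*d + 2 ∧ 3*c < 5)))) ∧ ((¬(3*c < acc + d + 5)) → (6*d ≠ 0 ∧ c ≠ 3*d + 2 ∧ 3*c < 5))
  WP_4: (3*c < acc + d + 5 → ((3*c < acc + d + 5 → ((3*c < acc + d + 5 → ((3*c < acc + d + 5 → ((¬(3*c < acc + d + 5)) ∧ 6*d ≠ 0 ∧ c ≠ 3*d + 2 ∧ 3*c < 5)) ∧ ((¬(3*c < acc + d + 5)) → (6*d ≠ 0 ∧ c ≠ 3*d + 2 ∧ 3*c < 5)))) ∧ ((¬(3*c < acc + d + 5)) → (6*d ≠ 0 ∧ c ≠ 3*d + 2 ∧ 3*c < 5)))) ∧ ((¬(3*c < acc + d + 5)) → (6*d ≠ 0 ∧ c ≠ 3*d + 2 ∧ 3*c < 5)))) ∧ ((¬(3*c < acc + d + 5)) → (6*d ≠ 0 ∧ c ≠ 3*d + 2 ∧ 3*c < 5))
So before the loop: (3*c < acc + d + 5 → ((3*c < acc + d + 5 → ((3*c < acc + d + 5 → ((3*c < acc + d + 5 → ((¬(3*c < acc + d + 5)) ∧ 6*d ≠ 0 ∧ c ≠ 3*d + 2 ∧ 3*c < 5)) ∧ ((¬(3*c < acc + d + 5)) → (6*d ≠ 0 ∧ c ≠ 3*d + 2 ∧ 3*c < 5)))) ∧ ((¬(3*c < acc + d + 5)) → (6*d ≠ 0 ∧ c ≠ 3*d + 2 ∧ 3*c < 5)))) ∧ ((¬(3*c < acc + d + 5)) → (6*d ≠ 0 ∧ c ≠ 3*d + 2 ∧ 3*c < 5)))) ∧ ((¬(3*c < acc + d + 5)) → (6*d ≠ 0 ∧ c ≠ 3*d + 2 ∧ 3*c < 5))
Answer: WP = (3*c < acc + d + 5 → ((3*c < acc + d + 5 → ((3*c < acc + d + 5 → ((3*c < acc + d + 5 → ((¬(3*c < acc + d + 5)) ∧ 6*d ≠ 0 ∧ c ≠ 3*d + 2 ∧ 3*c < 5)) ∧ ((¬(3*c < acc + d + 5)) → (6*d ≠ 0 ∧ c ≠ 3*d + 2 ∧ 3*c < 5)))) ∧ ((¬(3*c < acc + d + 5)) → (6*d ≠ 0 ∧ c ≠ 3*d + 2 ∧ 3*c < 5)))) ∧ ((¬(3*c < acc + d + 5)) → (6*d ≠ 0 ∧ c ≠ 3*d + 2 ∧ 3*c < 5)))) ∧ ((¬(3*c < acc + d + 5)) → (6*d ≠ 0 ∧ c ≠ 3*d + 2 ∧ 3*c < 5))


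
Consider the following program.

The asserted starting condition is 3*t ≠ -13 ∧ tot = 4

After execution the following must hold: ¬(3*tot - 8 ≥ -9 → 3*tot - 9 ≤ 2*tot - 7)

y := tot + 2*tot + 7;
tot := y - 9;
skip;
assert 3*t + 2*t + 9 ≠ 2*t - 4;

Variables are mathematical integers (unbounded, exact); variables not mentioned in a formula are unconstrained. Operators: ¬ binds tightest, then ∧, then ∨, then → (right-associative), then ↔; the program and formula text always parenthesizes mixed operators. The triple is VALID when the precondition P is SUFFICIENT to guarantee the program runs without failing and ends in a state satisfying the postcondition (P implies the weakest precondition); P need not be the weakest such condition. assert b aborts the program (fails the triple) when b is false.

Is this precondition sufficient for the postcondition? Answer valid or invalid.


Working backward. After the program, the postcondition ¬(3*tot - 8 ≥ -9 → 3*tot - 9 ≤ 2*tot - 7) must hold; in canonical form it is ¬(3*tot ≥ -1 → tot ≤ 2).
Before assert 3*t + 2*t + 9 ≠ 2*t - 4: 3*t ≠ -13 ∧ (¬(3*tot ≥ -1 → tot ≤ 2))
Before skip: 3*t ≠ -13 ∧ (¬(3*tot ≥ -1 → tot ≤ 2))
Before tot := y - 9: 3*t ≠ -13 ∧ (¬(3*y ≥ 26 → y ≤ 11))
Before y := tot + 2*tot + 7: 3*t ≠ -13 ∧ (¬(9*tot ≥ 5 → 3*tot ≤ 4))
The weakest precondition is 3*t ≠ -13 ∧ (¬(9*tot ≥ 5 → 3*tot ≤ 4)).
Check whether 3*t ≠ -13 ∧ tot = 4 implies it.
Every state satisfying the precondition satisfies the weakest precondition: the implication holds.
Answer: valid


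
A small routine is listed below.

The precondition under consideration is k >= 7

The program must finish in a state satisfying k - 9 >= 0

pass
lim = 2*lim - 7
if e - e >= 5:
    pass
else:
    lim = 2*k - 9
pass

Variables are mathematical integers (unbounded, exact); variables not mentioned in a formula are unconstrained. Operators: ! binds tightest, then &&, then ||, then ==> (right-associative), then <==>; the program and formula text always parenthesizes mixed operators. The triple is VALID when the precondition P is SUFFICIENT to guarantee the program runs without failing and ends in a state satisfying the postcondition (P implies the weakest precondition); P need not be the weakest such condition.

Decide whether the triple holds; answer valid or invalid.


Working backward. After the program, the postcondition k - 9 >= 0 must hold; in canonical form it is k >= 9.
Before skip: k >= 9
Then branch requires k >= 9; else branch requires k >= 9.
Before the if: k >= 9
Before lim := 2*lim - 7: k >= 9
Before skip: k >= 9
The weakest precondition is k >= 9.
Check whether k >= 7 implies it.
Countermodel: at the initial state k = 7, the precondition holds but the weakest precondition fails.
Answer: invalid


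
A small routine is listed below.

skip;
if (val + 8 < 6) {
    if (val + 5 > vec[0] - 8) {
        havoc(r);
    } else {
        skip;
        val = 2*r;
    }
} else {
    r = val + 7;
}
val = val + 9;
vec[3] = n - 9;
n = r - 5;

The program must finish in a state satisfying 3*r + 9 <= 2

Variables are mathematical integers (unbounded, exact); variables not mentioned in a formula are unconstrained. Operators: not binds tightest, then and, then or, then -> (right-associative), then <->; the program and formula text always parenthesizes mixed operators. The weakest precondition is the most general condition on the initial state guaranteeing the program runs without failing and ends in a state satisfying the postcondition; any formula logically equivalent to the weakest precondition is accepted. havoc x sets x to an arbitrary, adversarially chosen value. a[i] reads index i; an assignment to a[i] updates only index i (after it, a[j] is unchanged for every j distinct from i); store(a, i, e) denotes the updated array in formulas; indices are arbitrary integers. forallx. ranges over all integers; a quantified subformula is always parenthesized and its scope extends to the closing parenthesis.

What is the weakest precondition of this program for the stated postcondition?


Working backward. After the program, the postcondition 3*r + 9 <= 2 must hold; in canonical form it is 3*r <= -7.
Before n := r - 5: 3*r <= -7
Before vec[3] := n - 9: 3*r <= -7
Before val := val + 9: 3*r <= -7
Then branch requires (val > vec[0] - 13 -> (forall r_1. 3*r_1 <= -7)) and ((not (val > vec[0] - 13)) -> 3*r <= -7); else branch requires 3*val <= -28.
Before the if: (val < -2 -> ((val > vec[0] - 13 -> (forall r_1. 3*r_1 <= -7)) and ((not (val > vec[0] - 13)) -> 3*r <= -7))) and ((not (val < -2)) -> 3*val <= -28)
Before skip: (val < -2 -> ((val > vec[0] - 13 -> (forall r_1. 3*r_1 <= -7)) and ((not (val > vec[0] - 13)) -> 3*r <= -7))) and ((not (val < -2)) -> 3*val <= -28)
Answer: WP = (val < -2 -> ((val > vec[0] - 13 -> (forall r_1. 3*r_1 <= -7)) and ((not (val > vec[0] - 13)) -> 3*r <= -7))) and ((not (val < -2)) -> 3*val <= -28)


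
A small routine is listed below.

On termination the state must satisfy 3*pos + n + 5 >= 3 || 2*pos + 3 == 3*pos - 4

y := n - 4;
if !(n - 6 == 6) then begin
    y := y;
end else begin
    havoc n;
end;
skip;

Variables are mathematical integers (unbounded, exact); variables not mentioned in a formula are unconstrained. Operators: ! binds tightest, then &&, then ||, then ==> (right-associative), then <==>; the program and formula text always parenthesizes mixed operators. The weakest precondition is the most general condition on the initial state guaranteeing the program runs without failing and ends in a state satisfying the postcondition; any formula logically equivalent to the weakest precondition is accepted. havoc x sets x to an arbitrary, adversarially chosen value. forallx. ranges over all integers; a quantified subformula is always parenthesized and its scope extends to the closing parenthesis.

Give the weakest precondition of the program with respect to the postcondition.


Working backward. After the program, the postcondition 3*pos + n + 5 >= 3 || 2*pos + 3 == 3*pos - 4 must hold; in canonical form it is n + 3*pos >= -2 || pos == 7.
Before skip: n + 3*pos >= -2 || pos == 7
Then branch requires n + 3*pos >= -2 || pos == 7; else branch requires forall n_1. (n_1 + 3*pos >= -2 || pos == 7).
Before the if: ((!(n == 12)) ==> (n + 3*pos >= -2 || pos == 7)) && (n == 12 ==> (forall n_1. (n_1 + 3*pos >= -2 || pos == 7)))
Before y := n - 4: ((!(n == 12)) ==> (n + 3*pos >= -2 || pos == 7)) && (n == 12 ==> (forall n_1. (n_1 + 3*pos >= -2 || pos == 7)))
Answer: WP = ((!(n == 12)) ==> (n + 3*pos >= -2 || pos == 7)) && (n == 12 ==> (forall n_1. (n_1 + 3*pos >= -2 || pos == 7)))


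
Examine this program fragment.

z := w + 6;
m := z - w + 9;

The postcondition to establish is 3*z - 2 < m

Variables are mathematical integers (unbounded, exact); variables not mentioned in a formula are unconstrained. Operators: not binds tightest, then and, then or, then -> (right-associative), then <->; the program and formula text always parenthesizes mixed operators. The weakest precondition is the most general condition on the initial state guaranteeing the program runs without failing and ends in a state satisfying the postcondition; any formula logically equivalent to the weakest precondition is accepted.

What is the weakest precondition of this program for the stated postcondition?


Working backward. After the program, the postcondition 3*z - 2 < m must hold; in canonical form it is 3*z < m + 2.
Before m := z - w + 9: w + 2*z < 11
Before z := w + 6: 3*w < -1
Answer: WP = 3*w < -1


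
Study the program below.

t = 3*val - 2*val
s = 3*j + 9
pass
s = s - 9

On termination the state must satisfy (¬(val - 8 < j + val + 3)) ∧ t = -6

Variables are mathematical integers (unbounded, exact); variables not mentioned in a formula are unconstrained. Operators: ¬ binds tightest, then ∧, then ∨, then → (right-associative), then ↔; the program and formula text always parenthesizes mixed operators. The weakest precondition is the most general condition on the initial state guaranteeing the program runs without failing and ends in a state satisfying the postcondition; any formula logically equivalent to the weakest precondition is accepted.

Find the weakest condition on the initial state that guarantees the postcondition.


Working backward. After the program, the postcondition (¬(val - 8 < j + val + 3)) ∧ t = -6 must hold; in canonical form it is (¬(j > -11)) ∧ t = -6.
Before s := s - 9: (¬(j > -11)) ∧ t = -6
Before skip: (¬(j > -11)) ∧ t = -6
Before s := 3*j + 9: (¬(j > -11)) ∧ t = -6
Before t := 3*val - 2*val: (¬(j > -11)) ∧ val = -6
Answer: WP = (¬(j > -11)) ∧ val = -6


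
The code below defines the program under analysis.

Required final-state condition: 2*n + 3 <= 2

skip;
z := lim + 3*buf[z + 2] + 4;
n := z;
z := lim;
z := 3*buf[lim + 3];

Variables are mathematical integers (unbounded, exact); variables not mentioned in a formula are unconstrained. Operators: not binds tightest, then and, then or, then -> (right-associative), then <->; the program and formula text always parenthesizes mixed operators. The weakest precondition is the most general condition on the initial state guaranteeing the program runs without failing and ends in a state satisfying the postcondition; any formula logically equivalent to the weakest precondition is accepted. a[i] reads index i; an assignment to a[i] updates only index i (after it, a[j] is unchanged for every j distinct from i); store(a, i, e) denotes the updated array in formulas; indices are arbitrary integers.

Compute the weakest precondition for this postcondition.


Working backward. After the program, the postcondition 2*n + 3 <= 2 must hold; in canonical form it is 2*n <= -1.
Before z := 3*buf[lim + 3]: 2*n <= -1
Before z := lim: 2*n <= -1
Before n := z: 2*z <= -1
Before z := lim + 3*buf[z + 2] + 4: 6*buf[z + 2] + 2*lim <= -9
Before skip: 6*buf[z + 2] + 2*lim <= -9
Answer: WP = 6*buf[z + 2] + 2*lim <= -9


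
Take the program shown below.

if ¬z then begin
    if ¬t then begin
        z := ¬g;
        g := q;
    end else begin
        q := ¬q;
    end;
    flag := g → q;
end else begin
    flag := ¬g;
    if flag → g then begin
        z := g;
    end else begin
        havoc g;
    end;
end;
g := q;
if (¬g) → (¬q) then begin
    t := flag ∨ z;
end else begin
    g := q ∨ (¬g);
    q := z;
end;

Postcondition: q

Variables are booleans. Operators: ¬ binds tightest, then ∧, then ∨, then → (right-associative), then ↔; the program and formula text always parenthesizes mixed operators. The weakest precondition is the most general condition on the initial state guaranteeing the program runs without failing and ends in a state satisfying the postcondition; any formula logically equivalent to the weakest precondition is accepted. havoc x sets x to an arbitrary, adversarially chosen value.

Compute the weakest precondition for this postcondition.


Working backward. After the program, q must hold.
Then branch requires q; else branch requires z.
Before the if: (((¬g) → (¬q)) → q) ∧ ((¬((¬g) → (¬q))) → z)
Before g := q: q
Then branch requires ((¬t) → q) ∧ (t → (¬q)); else branch requires (((¬g) → g) → q) ∧ ((¬((¬g) → g)) → q).
Before the if: ((¬z) → (((¬t) → q) ∧ (t → (¬q)))) ∧ (z → ((((¬g) → g) → q) ∧ ((¬((¬g) → g)) → q)))
Answer: WP = ((¬z) → (((¬t) → q) ∧ (t → (¬q)))) ∧ (z → ((((¬g) → g) → q) ∧ ((¬((¬g) → g)) → q)))


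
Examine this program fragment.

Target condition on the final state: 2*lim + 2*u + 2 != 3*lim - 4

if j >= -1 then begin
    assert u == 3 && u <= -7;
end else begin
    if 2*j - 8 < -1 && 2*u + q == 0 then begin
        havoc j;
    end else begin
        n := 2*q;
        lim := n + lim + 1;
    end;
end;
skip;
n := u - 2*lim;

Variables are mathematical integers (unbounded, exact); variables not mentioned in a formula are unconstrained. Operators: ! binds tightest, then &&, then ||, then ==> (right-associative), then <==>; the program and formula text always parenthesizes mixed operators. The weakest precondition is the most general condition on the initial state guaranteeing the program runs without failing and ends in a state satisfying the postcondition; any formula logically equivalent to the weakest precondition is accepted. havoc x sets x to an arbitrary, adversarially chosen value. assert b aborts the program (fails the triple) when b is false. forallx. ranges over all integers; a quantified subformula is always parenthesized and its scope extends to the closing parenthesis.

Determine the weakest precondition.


Working backward. After the program, the postcondition 2*lim + 2*u + 2 != 3*lim - 4 must hold; in canonical form it is 2*u != lim - 6.
Before n := u - 2*lim: 2*u != lim - 6
Before skip: 2*u != lim - 6
Then branch requires u == 3 && u <= -7 && 2*u != lim - 6; else branch requires ((2*j < 7 && q + 2*u == 0) ==> 2*u != lim - 6) && ((!(2*j < 7 && q + 2*u == 0)) ==> 2*u != lim + 2*q - 5).
Before the if: (j >= -1 ==> (u == 3 && u <= -7 && 2*u != lim - 6)) && ((!(j >= -1)) ==> (((2*j < 7 && q + 2*u == 0) ==> 2*u != lim - 6) && ((!(2*j < 7 && q + 2*u == 0)) ==> 2*u != lim + 2*q - 5)))
Answer: WP = (j >= -1 ==> (u == 3 && u <= -7 && 2*u != lim - 6)) && ((!(j >= -1)) ==> (((2*j < 7 && q + 2*u == 0) ==> 2*u != lim - 6) && ((!(2*j < 7 && q + 2*u == 0)) ==> 2*u != lim + 2*q - 5)))


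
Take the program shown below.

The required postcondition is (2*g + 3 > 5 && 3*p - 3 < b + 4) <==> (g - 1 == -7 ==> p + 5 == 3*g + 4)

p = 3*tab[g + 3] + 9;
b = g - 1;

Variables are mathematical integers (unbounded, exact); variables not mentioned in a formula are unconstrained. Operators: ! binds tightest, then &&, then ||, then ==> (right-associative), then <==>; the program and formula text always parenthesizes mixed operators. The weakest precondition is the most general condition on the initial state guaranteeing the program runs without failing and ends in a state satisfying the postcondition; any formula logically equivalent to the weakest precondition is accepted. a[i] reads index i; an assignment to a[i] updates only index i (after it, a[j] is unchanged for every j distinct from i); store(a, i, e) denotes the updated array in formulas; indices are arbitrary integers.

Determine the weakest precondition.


Working backward. After the program, the postcondition (2*g + 3 > 5 && 3*p - 3 < b + 4) <==> (g - 1 == -7 ==> p + 5 == 3*g + 4) must hold; in canonical form it is (2*g > 2 && 3*p < b + 7) <==> (g == -6 ==> p == 3*g - 1).
Before b := g - 1: (2*g > 2 && 3*p < g + 6) <==> (g == -6 ==> p == 3*g - 1)
Before p := 3*tab[g + 3] + 9: (2*g > 2 && 9*tab[g + 3] < g - 21) <==> (g == -6 ==> 3*tab[g + 3] == 3*g - 10)
Answer: WP = (2*g > 2 && 9*tab[g + 3] < g - 21) <==> (g == -6 ==> 3*tab[g + 3] == 3*g - 10)


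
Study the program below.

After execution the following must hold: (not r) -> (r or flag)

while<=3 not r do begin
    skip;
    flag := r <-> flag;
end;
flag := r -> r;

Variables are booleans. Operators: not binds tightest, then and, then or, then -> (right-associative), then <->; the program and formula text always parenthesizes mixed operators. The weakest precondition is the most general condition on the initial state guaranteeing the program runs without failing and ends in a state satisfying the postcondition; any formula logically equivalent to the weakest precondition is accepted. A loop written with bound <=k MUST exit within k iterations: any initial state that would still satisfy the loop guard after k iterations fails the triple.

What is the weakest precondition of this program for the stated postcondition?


Working backward. After the program, (not r) -> (r or flag) must hold.
Before flag := r -> r: true
Before the loop (bound <=3), unroll the exhaustion recursion (WP_0 = exit-now case; WP_j = one more guarded iteration, up to j = 3):
  WP_0: r
  WP_1: (not r) -> r
  WP_2: (not r) -> ((not r) -> r)
  WP_3: (not r) -> ((not r) -> ((not r) -> r))
So before the loop: (not r) -> ((not r) -> ((not r) -> r))
Answer: WP = (not r) -> ((not r) -> ((not r) -> r))


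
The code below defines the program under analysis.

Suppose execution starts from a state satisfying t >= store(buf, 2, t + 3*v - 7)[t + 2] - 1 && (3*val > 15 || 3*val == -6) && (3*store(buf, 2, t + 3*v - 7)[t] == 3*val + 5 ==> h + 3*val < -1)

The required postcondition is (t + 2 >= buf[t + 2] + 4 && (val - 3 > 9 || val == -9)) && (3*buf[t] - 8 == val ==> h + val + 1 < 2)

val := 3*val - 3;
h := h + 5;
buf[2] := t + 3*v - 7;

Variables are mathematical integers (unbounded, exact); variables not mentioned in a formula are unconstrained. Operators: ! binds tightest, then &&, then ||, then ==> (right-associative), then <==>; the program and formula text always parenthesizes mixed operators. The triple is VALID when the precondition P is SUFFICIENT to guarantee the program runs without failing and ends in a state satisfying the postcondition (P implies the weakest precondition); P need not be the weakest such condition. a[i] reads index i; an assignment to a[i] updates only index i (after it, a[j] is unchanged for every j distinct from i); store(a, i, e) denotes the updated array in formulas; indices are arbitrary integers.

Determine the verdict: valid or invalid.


Working backward. After the program, the postcondition (t + 2 >= buf[t + 2] + 4 && (val - 3 > 9 || val == -9)) && (3*buf[t] - 8 == val ==> h + val + 1 < 2) must hold; in canonical form it is t >= buf[t + 2] + 2 && (val > 12 || val == -9) && (3*buf[t] == val + 8 ==> h + val < 1).
Before buf[2] := t + 3*v - 7: t >= store(buf, 2, t + 3*v - 7)[t + 2] + 2 && (val > 12 || val == -9) && (3*store(buf, 2, t + 3*v - 7)[t] == val + 8 ==> h + val < 1)
Before h := h + 5: t >= store(buf, 2, t + 3*v - 7)[t + 2] + 2 && (val > 12 || val == -9) && (3*store(buf, 2, t + 3*v - 7)[t] == val + 8 ==> h + val < -4)
Before val := 3*val - 3: t >= store(buf, 2, t + 3*v - 7)[t + 2] + 2 && (3*val > 15 || 3*val == -6) && (3*store(buf, 2, t + 3*v - 7)[t] == 3*val + 5 ==> h + 3*val < -1)
The weakest precondition is t >= store(buf, 2, t + 3*v - 7)[t + 2] + 2 && (3*val > 15 || 3*val == -6) && (3*store(buf, 2, t + 3*v - 7)[t] == 3*val + 5 ==> h + 3*val < -1).
Check whether t >= store(buf, 2, t + 3*v - 7)[t + 2] - 1 && (3*val > 15 || 3*val == -6) && (3*store(buf, 2, t + 3*v - 7)[t] == 3*val + 5 ==> h + 3*val < -1) implies it.
Countermodel: at the initial state buf = {[-1] = 3, [1] = 0, [2] = 3, elsewhere 3}, h = -19, t = -1, v = 0, val = 6, the precondition holds but the weakest precondition fails.
Answer: invalid
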